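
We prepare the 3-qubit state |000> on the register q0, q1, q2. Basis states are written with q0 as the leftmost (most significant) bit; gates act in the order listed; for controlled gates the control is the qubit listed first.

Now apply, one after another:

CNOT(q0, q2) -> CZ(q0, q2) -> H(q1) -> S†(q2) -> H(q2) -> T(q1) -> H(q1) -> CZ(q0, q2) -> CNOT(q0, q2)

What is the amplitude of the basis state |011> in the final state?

The amplitude on |011> is sqrt(2)*(1 - exp(I*pi/4))/4.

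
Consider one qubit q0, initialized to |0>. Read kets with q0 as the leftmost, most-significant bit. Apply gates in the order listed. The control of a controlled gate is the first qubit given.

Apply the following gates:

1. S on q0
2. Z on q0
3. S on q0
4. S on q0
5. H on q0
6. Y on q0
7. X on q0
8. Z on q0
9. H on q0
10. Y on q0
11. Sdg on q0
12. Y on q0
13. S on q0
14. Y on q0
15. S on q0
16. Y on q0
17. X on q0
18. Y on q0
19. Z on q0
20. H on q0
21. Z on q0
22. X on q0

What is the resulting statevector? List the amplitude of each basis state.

After the circuit, the state carries amplitude -sqrt(2)/2 on |0>, sqrt(2)/2 on |1>.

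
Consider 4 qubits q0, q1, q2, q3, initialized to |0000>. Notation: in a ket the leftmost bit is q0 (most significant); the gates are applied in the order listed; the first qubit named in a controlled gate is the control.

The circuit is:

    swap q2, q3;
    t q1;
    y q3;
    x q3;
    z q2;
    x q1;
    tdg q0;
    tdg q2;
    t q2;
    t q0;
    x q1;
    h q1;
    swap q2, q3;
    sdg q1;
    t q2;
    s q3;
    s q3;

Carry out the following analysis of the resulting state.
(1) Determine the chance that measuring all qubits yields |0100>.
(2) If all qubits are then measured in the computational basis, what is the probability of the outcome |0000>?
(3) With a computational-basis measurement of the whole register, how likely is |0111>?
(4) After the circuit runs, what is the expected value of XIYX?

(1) The probability of measuring |0100> is 1/2. Key observation: the block from step 6 through step 11 cancels to the identity and can be dropped.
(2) Outcome |0000> occurs with probability 1/2.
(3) Outcome |0111> occurs with probability 0.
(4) The observable XIYX averages to 0.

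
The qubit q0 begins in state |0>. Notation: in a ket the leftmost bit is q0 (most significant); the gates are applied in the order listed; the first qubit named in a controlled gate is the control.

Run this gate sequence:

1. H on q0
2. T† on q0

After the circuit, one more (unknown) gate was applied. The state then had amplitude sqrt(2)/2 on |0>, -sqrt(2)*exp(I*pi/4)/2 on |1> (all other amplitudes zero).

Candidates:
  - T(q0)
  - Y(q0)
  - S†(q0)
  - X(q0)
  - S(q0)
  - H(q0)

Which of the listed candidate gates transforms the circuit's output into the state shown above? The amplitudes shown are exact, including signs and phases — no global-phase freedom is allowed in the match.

The applied gate was S†(q0).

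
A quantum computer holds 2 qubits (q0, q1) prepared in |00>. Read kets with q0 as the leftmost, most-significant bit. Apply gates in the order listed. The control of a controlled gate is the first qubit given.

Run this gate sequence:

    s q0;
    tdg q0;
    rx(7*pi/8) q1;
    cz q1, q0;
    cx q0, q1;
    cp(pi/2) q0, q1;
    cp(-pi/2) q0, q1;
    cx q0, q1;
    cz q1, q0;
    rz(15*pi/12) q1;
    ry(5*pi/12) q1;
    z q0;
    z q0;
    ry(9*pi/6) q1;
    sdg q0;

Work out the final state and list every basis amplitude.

The final amplitudes are sqrt(2)*I*sqrt(sqrt(2)/4 + 1/2)*exp(5*I*pi/8)*sin(7*pi/16)/4 + sqrt(6)*I*sqrt(1/2 - sqrt(2)/4)*exp(5*I*pi/8)*sin(7*pi/16)/4 + sqrt(2)*I*sqrt(1/2 - sqrt(2)/4)*exp(5*I*pi/8)*sin(7*pi/16)/4 + sqrt(2)*sqrt(1/2 - sqrt(2)/4)*exp(-5*I*pi/8)*cos(7*pi/16)/4 - sqrt(6)*sqrt(1/2 - sqrt(2)/4)*exp(-5*I*pi/8)*cos(7*pi/16)/4 - sqrt(2)*sqrt(sqrt(2)/4 + 1/2)*exp(-5*I*pi/8)*cos(7*pi/16)/4 - sqrt(6)*sqrt(sqrt(2)/4 + 1/2)*exp(-5*I*pi/8)*cos(7*pi/16)/4 - sqrt(6)*I*sqrt(sqrt(2)/4 + 1/2)*exp(5*I*pi/8)*sin(7*pi/16)/4 on |00>, sqrt(6)*I*sqrt(sqrt(2)/4 + 1/2)*exp(5*I*pi/8)*sin(7*pi/16)/4 + sqrt(2)*I*sqrt(sqrt(2)/4 + 1/2)*exp(5*I*pi/8)*sin(7*pi/16)/4 + sqrt(6)*I*sqrt(1/2 - sqrt(2)/4)*exp(5*I*pi/8)*sin(7*pi/16)/4 + sqrt(2)*sqrt(sqrt(2)/4 + 1/2)*exp(-5*I*pi/8)*cos(7*pi/16)/4 + sqrt(6)*sqrt(1/2 - sqrt(2)/4)*exp(-5*I*pi/8)*cos(7*pi/16)/4 + sqrt(2)*sqrt(1/2 - sqrt(2)/4)*exp(-5*I*pi/8)*cos(7*pi/16)/4 - sqrt(2)*I*sqrt(1/2 - sqrt(2)/4)*exp(5*I*pi/8)*sin(7*pi/16)/4 - sqrt(6)*sqrt(sqrt(2)/4 + 1/2)*exp(-5*I*pi/8)*cos(7*pi/16)/4 on |01>, 0 on |10>, 0 on |11>. Key observation: gates 4-9 undo each other exactly, leaving only the rest of the circuit to track.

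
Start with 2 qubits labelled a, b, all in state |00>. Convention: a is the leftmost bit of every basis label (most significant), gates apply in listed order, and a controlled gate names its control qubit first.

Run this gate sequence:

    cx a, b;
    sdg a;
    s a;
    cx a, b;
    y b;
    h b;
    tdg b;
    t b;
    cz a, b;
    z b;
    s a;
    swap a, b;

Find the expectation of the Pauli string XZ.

The observable XZ averages to 1. Key observation: steps 1-4 multiply out to the identity, so the circuit reduces to the remaining gates.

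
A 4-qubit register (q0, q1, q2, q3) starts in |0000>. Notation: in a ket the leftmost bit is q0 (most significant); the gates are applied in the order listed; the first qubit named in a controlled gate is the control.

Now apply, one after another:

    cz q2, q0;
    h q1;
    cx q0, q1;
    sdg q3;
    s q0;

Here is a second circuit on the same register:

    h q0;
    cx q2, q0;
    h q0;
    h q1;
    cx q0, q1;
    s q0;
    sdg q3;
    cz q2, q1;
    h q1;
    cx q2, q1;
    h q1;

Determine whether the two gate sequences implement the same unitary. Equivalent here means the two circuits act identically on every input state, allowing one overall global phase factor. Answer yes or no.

Yes — the two circuits implement the same unitary up to a global phase.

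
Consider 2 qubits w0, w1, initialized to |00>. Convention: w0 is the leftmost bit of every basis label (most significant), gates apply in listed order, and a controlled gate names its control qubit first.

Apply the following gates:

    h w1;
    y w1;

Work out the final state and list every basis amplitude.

The final amplitudes are -sqrt(2)*I/2 on |00>, sqrt(2)*I/2 on |01>, 0 on |10>, 0 on |11>.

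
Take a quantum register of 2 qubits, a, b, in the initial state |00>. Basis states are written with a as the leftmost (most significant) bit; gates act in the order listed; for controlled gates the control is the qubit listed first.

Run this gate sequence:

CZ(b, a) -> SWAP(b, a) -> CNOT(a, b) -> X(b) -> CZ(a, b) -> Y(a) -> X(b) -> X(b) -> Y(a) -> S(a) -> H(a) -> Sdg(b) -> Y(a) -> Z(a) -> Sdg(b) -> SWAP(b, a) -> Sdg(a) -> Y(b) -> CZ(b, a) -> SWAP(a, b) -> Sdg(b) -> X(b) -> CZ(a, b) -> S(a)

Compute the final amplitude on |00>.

|00> carries amplitude -sqrt(2)/2 in the final state. Key observation: gates 6-9 undo each other exactly, leaving only the rest of the circuit to track.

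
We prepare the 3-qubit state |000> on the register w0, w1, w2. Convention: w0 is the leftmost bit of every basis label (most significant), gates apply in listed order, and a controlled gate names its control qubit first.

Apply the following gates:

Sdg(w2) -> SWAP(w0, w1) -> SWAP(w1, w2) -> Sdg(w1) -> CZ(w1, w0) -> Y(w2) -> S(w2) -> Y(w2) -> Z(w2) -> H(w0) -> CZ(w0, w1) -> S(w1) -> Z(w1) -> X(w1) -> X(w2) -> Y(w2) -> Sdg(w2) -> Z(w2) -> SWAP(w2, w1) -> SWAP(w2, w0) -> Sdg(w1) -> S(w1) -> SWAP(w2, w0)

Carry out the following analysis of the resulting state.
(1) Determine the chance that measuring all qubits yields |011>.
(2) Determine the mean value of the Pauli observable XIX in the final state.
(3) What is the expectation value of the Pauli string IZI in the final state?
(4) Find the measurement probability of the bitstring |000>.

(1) A full measurement returns |011> with probability 0. Key observation: gates 20-23 undo each other exactly, leaving only the rest of the circuit to track.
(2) The observable XIX averages to 0.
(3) The expectation value of IZI is 1.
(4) Outcome |000> occurs with probability 0.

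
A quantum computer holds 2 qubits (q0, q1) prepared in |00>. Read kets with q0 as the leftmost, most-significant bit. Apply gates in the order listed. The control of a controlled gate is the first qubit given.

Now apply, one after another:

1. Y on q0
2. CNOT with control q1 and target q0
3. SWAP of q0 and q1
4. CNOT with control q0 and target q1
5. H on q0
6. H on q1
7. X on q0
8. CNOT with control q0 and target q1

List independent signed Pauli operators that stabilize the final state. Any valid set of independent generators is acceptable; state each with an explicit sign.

One valid set of independent stabilizer generators is -XI, -IX (any independent generating set of the same group is equally correct).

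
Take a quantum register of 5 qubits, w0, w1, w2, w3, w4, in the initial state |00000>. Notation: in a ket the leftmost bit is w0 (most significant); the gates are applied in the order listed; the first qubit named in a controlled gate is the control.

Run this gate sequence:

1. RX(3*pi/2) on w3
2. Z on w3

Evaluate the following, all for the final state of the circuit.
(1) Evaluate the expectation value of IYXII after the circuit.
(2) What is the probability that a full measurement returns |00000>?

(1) In the final state, IYXII has expectation 0.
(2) A full measurement returns |00000> with probability 1/2.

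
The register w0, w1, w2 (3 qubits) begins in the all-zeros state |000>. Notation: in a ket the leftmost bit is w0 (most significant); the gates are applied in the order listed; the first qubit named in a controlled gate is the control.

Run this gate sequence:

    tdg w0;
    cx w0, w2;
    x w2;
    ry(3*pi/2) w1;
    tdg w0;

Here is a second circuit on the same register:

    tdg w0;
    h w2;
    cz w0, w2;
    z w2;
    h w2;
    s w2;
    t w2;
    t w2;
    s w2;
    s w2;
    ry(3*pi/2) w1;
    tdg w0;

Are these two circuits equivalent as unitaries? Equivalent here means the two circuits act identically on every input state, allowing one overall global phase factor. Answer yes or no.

Yes, they are equivalent — the unitaries differ by at most a global phase.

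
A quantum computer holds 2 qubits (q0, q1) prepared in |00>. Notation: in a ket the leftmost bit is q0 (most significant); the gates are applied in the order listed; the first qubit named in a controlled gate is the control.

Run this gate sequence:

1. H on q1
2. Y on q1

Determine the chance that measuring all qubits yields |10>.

The probability of measuring |10> is 0.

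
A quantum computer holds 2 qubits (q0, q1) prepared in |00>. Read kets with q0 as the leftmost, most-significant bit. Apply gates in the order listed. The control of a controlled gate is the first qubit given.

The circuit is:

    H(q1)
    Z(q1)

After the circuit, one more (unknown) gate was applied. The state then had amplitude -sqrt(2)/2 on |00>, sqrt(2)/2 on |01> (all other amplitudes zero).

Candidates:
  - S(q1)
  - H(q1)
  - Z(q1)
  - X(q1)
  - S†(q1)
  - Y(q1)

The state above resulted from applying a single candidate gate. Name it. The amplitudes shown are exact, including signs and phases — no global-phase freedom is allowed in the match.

It was X(q1) that produced the state shown.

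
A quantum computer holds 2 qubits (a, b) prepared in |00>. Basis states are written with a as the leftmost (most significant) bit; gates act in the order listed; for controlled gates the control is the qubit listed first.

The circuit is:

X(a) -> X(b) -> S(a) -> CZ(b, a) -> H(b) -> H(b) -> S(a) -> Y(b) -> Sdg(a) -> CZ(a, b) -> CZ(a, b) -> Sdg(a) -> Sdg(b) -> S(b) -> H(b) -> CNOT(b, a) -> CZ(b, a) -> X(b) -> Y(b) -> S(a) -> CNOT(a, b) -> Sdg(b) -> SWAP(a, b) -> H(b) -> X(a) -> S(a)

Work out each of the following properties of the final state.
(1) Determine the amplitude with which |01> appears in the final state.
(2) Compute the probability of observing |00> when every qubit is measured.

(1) |01> carries amplitude -1/2 + I/2 in the final state. Key observation: the block from step 5 through step 6 cancels to the identity and can be dropped.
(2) A full measurement returns |00> with probability 1/2.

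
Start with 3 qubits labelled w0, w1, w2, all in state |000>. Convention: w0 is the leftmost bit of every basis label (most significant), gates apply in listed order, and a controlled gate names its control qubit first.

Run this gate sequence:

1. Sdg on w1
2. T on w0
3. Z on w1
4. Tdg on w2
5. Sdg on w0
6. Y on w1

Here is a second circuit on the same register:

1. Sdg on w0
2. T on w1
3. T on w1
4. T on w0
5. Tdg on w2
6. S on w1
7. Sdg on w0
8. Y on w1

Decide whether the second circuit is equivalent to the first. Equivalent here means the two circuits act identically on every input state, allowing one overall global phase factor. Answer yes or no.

No, they are not equivalent — no single phase factor reconciles the two unitaries.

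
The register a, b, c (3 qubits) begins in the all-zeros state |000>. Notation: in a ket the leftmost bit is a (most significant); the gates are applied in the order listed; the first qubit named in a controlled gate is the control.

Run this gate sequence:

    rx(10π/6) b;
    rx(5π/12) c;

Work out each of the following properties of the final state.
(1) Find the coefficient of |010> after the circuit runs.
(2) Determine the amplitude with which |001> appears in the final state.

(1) |010> carries amplitude -I*sqrt(sqrt(2) + 2)/8 - I*sqrt(6 - 3*sqrt(2))/8 in the final state.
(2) The amplitude on |001> is -I*sqrt(6 - 3*sqrt(2))/8 + 3*I*sqrt(sqrt(2) + 2)/8.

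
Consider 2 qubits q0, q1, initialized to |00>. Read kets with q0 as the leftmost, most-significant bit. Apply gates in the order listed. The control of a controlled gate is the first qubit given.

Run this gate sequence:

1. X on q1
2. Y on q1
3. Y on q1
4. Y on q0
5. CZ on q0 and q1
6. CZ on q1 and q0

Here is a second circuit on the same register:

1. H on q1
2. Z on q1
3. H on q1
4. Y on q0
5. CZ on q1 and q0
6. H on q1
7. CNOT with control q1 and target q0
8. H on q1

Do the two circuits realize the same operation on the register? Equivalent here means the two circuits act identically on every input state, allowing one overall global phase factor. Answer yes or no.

No — the two circuits implement different unitaries, even allowing a global phase.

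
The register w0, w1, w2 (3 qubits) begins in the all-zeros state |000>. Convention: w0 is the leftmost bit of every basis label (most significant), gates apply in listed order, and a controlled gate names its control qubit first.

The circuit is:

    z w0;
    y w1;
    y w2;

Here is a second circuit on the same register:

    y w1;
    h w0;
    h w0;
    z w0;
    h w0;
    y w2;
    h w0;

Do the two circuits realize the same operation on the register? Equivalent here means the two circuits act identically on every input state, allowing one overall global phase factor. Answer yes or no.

Yes, they are equivalent — the unitaries differ by at most a global phase.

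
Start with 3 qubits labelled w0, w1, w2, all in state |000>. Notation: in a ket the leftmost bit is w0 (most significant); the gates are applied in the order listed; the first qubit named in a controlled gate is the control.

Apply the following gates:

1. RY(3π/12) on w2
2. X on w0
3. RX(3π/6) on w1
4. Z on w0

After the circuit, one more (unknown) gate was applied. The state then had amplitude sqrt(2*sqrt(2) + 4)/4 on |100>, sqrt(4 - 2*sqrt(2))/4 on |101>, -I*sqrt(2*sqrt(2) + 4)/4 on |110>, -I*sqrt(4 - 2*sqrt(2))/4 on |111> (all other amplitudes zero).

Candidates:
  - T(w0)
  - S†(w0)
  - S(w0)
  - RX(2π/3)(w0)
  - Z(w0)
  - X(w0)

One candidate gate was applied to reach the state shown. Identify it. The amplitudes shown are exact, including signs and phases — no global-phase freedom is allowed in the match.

The unique candidate consistent with the amplitudes is Z(w0).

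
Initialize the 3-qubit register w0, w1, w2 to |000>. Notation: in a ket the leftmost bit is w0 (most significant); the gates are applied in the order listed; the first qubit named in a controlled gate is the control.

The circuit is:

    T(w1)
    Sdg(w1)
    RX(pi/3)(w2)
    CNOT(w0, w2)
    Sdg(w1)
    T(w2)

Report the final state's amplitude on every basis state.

The final amplitudes are sqrt(3)/2 on |000>, -exp(3*I*pi/4)/2 on |001>, and 0 on every other basis state.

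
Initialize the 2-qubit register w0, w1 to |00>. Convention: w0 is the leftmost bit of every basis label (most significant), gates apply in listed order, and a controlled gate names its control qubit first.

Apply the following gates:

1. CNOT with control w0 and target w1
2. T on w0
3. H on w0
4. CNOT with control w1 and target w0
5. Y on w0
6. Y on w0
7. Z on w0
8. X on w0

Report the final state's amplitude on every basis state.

After the circuit, the state carries amplitude -sqrt(2)/2 on |00>, 0 on |01>, sqrt(2)/2 on |10>, 0 on |11>.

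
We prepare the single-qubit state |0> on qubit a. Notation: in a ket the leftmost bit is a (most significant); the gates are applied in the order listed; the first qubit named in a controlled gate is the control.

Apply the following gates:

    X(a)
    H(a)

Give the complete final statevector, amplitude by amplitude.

After the circuit, the state carries amplitude sqrt(2)/2 on |0>, -sqrt(2)/2 on |1>.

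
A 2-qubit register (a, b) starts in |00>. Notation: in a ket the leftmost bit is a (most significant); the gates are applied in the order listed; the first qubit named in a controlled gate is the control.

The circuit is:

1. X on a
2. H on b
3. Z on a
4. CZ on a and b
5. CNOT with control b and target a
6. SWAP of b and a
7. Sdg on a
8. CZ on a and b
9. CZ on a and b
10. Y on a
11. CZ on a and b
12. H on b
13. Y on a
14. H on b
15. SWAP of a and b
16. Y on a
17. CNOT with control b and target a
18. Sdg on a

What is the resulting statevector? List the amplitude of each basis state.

After the circuit, the state carries amplitude -sqrt(2)*I/2 on |00>, sqrt(2)/2 on |01>, 0 on |10>, 0 on |11>.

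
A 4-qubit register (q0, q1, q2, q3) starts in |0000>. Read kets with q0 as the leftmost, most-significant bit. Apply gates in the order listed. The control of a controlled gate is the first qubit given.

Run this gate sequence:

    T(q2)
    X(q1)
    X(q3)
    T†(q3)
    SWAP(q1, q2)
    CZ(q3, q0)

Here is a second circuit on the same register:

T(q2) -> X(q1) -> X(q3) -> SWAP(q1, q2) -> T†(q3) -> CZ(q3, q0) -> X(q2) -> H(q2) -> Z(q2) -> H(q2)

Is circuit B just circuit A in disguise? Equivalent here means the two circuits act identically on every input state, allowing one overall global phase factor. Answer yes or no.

Yes — the two circuits implement the same unitary up to a global phase.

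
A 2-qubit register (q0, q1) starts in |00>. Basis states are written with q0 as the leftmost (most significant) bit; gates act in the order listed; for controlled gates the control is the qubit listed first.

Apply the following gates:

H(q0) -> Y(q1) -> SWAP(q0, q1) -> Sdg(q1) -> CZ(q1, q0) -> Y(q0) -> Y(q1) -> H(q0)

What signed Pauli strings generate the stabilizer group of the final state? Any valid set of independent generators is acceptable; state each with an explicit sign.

One valid set of independent stabilizer generators is +XI, +IY (any independent generating set of the same group is equally correct).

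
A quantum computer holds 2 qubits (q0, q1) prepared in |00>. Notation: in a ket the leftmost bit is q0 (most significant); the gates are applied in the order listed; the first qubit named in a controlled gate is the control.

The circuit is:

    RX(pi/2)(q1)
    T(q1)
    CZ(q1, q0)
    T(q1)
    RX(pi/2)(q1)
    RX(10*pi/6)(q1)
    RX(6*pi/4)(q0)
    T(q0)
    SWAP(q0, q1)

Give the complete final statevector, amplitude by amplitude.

After the circuit, the state carries amplitude (1 - I)*(sqrt(6) + sqrt(2)*I)/8 on |00>, (-sqrt(2) + sqrt(6) + sqrt(2)*I + sqrt(6)*I)*exp(I*pi/4)/8 on |01>, (1 - I)*(sqrt(6) + sqrt(2)*I)/8 on |10>, (-sqrt(2) + sqrt(6) + sqrt(2)*I + sqrt(6)*I)*exp(I*pi/4)/8 on |11>.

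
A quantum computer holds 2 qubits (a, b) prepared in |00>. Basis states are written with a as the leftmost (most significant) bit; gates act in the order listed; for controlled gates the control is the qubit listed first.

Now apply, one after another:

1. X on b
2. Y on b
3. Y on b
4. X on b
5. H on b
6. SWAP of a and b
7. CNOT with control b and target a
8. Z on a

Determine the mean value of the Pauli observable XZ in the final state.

The observable XZ averages to -1. Key observation: the block from step 1 through step 4 cancels to the identity and can be dropped.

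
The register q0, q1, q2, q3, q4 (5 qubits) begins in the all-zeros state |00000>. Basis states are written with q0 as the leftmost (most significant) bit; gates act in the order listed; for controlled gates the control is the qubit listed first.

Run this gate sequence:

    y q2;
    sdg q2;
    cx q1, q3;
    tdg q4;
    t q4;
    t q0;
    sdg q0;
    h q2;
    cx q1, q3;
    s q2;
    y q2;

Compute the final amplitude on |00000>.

The amplitude on |00000> is -sqrt(2)/2.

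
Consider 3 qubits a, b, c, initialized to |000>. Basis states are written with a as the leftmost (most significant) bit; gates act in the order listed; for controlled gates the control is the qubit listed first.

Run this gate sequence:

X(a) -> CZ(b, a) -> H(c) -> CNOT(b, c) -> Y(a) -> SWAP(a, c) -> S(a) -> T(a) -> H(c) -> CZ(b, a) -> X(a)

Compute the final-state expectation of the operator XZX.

In the final state, XZX has expectation -sqrt(2)/2.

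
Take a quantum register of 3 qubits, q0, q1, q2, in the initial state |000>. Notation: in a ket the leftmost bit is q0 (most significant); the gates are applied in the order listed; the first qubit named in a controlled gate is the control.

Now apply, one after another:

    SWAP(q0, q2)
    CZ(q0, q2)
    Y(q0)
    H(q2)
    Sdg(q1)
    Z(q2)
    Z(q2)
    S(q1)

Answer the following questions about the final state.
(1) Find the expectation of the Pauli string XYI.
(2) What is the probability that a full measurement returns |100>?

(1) The observable XYI averages to 0. Key observation: the block from step 5 through step 8 cancels to the identity and can be dropped.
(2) The probability of measuring |100> is 1/2.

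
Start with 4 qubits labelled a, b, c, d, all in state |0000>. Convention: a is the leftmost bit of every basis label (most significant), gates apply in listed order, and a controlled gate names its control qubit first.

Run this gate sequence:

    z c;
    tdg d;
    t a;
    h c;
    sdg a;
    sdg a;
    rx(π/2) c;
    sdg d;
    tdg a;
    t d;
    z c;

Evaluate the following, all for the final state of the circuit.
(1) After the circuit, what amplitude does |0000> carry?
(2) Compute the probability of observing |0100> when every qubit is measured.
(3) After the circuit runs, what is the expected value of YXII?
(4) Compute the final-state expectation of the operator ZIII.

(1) |0000> carries amplitude 1/2 - I/2 in the final state.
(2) Outcome |0100> occurs with probability 0.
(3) The observable YXII averages to 0.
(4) The expectation value of ZIII is 1.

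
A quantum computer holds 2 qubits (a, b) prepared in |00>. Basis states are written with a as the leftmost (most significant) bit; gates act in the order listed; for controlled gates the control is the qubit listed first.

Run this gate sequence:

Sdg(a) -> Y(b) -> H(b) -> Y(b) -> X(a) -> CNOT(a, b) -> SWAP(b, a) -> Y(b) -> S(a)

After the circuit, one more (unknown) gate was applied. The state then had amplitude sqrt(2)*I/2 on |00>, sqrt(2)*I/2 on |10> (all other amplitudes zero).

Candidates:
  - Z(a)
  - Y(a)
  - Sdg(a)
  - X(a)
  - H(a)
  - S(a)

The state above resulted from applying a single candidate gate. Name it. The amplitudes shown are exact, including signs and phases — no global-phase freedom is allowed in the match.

It was Sdg(a) that produced the state shown.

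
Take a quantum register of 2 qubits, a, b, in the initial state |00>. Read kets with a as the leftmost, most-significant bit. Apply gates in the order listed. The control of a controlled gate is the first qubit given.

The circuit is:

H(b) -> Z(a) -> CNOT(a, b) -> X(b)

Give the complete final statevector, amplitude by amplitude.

The resulting statevector has amplitude sqrt(2)/2 on |00>, sqrt(2)/2 on |01>, 0 on |10>, 0 on |11>.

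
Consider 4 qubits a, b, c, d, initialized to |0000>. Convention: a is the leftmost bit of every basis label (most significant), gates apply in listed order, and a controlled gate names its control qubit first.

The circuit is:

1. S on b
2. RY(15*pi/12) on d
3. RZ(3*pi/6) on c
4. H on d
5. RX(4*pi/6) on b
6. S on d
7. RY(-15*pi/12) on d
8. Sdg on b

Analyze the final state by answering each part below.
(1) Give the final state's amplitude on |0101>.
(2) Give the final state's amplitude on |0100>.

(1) The amplitude on |0101> is sqrt(6)*(-1 + I)*exp(3*I*pi/4)/8.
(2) The amplitude on |0100> is (-2*sqrt(3) + sqrt(6) - 2*sqrt(3)*I - sqrt(6)*I)*exp(3*I*pi/4)/8.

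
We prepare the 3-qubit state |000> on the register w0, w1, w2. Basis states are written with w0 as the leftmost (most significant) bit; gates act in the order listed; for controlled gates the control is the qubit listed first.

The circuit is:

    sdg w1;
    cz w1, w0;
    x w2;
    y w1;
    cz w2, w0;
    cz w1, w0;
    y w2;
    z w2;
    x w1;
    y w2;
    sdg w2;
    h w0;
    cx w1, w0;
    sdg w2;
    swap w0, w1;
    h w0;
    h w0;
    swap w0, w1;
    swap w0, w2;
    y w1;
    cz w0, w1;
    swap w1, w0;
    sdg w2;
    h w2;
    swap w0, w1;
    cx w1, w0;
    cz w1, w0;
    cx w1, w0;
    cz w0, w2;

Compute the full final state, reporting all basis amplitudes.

The resulting statevector has amplitude -1/2 + I/2 on |110>, 1/2 + I/2 on |111>, and 0 on every other basis state. Key observation: the block from step 15 through step 18 cancels to the identity and can be dropped.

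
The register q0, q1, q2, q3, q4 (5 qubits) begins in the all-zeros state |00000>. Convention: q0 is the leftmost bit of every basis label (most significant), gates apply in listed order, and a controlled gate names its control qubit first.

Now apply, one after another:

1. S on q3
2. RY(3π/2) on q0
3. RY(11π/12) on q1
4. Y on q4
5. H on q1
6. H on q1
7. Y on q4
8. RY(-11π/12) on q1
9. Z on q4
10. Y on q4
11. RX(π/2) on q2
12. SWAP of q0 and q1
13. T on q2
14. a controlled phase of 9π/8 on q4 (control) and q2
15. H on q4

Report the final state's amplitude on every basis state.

After the circuit, the state carries amplitude -sqrt(2)*I/4 on |00000>, sqrt(2)*I/4 on |00001>, sqrt(2)*exp(3*I*pi/8)/4 on |00100>, -sqrt(2)*exp(3*I*pi/8)/4 on |00101>, sqrt(2)*I/4 on |01000>, -sqrt(2)*I/4 on |01001>, -sqrt(2)*exp(3*I*pi/8)/4 on |01100>, sqrt(2)*exp(3*I*pi/8)/4 on |01101>, and 0 on every other basis state. Key observation: the block from step 3 through step 8 cancels to the identity and can be dropped.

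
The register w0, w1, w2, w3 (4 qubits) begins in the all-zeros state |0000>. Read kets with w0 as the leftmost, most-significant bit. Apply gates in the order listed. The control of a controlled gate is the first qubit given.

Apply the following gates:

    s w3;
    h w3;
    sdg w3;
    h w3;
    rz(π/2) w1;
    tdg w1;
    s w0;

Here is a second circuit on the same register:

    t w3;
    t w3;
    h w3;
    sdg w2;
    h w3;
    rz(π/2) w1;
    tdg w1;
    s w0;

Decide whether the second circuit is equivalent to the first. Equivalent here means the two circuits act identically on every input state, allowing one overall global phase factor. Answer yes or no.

No — the two circuits implement different unitaries, even allowing a global phase.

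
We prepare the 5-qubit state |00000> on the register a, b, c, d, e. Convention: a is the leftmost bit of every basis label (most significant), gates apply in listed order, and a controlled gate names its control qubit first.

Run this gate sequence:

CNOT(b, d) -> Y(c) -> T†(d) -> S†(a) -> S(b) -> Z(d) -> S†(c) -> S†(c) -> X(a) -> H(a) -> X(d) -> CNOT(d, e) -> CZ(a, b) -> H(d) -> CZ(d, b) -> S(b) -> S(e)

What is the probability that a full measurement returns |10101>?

The probability of measuring |10101> is 1/4.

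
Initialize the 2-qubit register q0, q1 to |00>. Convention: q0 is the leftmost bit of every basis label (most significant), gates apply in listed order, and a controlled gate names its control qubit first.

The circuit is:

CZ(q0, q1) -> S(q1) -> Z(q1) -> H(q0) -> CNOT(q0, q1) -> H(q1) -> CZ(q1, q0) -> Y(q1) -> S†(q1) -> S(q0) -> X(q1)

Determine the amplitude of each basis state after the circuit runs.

The resulting statevector has amplitude 1/2 on |00>, -I/2 on |01>, I/2 on |10>, 1/2 on |11>.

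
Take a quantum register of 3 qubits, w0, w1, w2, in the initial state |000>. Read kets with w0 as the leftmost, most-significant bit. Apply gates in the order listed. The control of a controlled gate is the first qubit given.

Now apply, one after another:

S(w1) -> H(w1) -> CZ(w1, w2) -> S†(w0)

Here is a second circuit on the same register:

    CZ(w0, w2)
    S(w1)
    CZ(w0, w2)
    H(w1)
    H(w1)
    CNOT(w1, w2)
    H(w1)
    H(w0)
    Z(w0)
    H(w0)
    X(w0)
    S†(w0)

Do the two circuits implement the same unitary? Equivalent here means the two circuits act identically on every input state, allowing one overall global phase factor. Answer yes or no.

No — the two circuits implement different unitaries, even allowing a global phase.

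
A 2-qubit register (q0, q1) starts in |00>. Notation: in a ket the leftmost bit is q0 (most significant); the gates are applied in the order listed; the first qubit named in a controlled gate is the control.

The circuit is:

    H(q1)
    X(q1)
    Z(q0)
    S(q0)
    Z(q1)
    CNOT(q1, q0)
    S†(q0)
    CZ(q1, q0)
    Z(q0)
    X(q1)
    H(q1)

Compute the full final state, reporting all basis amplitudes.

The resulting statevector has amplitude 1/2 on |00>, -1/2 on |01>, I/2 on |10>, I/2 on |11>.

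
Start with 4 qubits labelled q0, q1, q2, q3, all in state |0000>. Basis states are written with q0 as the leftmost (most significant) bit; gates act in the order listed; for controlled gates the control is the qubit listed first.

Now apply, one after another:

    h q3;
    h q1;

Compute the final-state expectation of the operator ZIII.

The expectation value of ZIII is 1.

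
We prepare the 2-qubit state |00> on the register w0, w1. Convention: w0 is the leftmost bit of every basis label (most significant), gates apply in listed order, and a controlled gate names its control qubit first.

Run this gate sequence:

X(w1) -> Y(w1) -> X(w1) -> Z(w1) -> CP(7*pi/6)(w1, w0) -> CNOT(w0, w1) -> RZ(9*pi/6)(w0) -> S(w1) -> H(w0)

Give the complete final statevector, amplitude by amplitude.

The final amplitudes are 0 on |00>, sqrt(2)*exp(I*pi/4)/2 on |01>, 0 on |10>, sqrt(2)*exp(I*pi/4)/2 on |11>.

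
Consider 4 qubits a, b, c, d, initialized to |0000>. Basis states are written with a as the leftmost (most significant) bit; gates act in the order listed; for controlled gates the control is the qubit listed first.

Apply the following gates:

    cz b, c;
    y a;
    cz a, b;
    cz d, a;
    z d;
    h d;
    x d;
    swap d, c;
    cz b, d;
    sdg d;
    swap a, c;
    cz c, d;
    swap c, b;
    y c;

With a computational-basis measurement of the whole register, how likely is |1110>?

A full measurement returns |1110> with probability 1/2.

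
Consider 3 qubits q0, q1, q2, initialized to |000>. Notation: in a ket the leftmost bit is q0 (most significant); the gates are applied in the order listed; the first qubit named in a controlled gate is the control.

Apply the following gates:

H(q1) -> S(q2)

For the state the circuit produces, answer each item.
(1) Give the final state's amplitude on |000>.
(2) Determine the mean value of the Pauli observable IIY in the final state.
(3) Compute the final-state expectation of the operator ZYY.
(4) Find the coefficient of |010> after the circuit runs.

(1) The amplitude on |000> is sqrt(2)/2.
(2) The observable IIY averages to 0.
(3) The observable ZYY averages to 0.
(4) |010> carries amplitude sqrt(2)/2 in the final state.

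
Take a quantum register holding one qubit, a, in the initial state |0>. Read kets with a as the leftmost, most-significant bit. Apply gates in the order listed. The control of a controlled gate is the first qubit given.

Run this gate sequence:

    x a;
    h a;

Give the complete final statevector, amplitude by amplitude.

After the circuit, the state carries amplitude sqrt(2)/2 on |0>, -sqrt(2)/2 on |1>.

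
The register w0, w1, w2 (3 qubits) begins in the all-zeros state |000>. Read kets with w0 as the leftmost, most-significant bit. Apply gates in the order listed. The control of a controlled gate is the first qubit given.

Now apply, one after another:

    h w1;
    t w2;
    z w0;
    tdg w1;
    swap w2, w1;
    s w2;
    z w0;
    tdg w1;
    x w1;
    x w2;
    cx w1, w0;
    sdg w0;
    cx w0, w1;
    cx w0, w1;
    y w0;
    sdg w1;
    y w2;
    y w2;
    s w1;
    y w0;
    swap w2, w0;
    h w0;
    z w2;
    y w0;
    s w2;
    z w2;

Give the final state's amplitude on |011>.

The amplitude on |011> is -exp(3*I*pi/4)/2 + I/2. Key observation: steps 15-20 multiply out to the identity, so the circuit reduces to the remaining gates.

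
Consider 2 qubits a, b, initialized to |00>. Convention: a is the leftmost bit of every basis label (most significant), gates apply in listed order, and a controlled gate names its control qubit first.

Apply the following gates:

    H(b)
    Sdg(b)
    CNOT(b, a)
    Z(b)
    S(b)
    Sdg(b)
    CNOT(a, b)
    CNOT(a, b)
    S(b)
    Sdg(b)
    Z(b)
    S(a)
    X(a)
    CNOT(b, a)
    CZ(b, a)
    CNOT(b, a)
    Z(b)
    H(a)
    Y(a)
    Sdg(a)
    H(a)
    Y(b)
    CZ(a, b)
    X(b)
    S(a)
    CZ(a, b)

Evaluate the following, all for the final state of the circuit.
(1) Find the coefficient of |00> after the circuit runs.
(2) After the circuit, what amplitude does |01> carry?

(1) |00> carries amplitude sqrt(2)*(-1 + I)/4 in the final state.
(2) The final state's coefficient on |01> equals sqrt(2)*(-1 - I)/4.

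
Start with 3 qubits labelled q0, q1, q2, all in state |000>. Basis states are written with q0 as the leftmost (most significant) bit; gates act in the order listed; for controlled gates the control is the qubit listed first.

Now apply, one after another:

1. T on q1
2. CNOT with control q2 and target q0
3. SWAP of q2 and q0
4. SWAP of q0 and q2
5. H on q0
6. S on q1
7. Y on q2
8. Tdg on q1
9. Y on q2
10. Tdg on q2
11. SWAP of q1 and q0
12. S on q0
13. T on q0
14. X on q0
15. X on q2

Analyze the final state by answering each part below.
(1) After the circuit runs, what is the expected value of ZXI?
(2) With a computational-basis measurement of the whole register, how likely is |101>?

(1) In the final state, ZXI has expectation -1.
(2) A full measurement returns |101> with probability 1/2.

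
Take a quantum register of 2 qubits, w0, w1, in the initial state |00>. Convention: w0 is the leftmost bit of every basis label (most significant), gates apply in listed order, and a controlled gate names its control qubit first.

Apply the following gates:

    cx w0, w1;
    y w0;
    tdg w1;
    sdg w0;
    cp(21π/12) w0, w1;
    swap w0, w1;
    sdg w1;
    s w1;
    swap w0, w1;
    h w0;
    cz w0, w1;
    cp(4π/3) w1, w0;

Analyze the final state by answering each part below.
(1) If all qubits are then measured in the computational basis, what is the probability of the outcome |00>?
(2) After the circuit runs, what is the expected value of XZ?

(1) A full measurement returns |00> with probability 1/2.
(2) The expectation value of XZ is -1.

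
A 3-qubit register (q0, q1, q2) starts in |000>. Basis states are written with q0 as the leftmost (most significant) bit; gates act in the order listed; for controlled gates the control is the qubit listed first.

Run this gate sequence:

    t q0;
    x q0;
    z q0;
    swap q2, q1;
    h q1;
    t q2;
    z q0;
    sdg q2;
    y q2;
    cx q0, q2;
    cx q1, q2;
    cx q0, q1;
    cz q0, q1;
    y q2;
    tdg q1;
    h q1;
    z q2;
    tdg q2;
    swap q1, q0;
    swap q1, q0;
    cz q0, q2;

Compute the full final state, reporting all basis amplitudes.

The final amplitudes are 0 on |000>, 0 on |001>, 0 on |010>, 0 on |011>, 1/2 on |100>, -I/2 on |101>, 1/2 on |110>, I/2 on |111>. Key observation: gates 19-20 undo each other exactly, leaving only the rest of the circuit to track.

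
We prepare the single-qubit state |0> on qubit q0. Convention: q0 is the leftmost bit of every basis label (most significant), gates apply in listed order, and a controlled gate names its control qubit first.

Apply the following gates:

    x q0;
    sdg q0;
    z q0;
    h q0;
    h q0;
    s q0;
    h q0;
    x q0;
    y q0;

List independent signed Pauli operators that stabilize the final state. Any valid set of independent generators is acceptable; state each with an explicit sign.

One valid set of independent stabilizer generators is +X (any independent generating set of the same group is equally correct).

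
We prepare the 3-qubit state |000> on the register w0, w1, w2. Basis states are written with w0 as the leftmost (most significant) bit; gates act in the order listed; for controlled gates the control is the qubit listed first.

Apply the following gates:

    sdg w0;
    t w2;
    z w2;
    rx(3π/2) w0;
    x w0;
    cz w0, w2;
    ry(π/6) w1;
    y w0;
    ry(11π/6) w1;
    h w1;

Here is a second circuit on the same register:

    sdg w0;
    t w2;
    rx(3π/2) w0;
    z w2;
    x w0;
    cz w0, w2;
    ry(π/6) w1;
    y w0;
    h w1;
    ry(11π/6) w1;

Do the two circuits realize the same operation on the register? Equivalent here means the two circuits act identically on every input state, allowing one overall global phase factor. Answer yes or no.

No — the two circuits implement different unitaries, even allowing a global phase.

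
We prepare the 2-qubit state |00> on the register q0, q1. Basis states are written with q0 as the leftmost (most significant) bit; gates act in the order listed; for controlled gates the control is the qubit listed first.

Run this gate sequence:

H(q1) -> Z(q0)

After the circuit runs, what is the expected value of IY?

The expectation value of IY is 0.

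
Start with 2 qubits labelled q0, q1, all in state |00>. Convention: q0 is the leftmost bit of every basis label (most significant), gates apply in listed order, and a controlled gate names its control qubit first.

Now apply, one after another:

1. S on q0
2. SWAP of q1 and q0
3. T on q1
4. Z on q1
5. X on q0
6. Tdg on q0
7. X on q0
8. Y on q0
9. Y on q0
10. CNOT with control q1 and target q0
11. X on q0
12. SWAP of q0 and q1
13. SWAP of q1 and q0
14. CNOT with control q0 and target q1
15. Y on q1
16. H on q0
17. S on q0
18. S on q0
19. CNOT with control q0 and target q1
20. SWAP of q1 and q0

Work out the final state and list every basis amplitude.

The final amplitudes are -sqrt(2)*exp(I*pi/4)/2 on |00>, 0 on |01>, 0 on |10>, -sqrt(2)*exp(I*pi/4)/2 on |11>.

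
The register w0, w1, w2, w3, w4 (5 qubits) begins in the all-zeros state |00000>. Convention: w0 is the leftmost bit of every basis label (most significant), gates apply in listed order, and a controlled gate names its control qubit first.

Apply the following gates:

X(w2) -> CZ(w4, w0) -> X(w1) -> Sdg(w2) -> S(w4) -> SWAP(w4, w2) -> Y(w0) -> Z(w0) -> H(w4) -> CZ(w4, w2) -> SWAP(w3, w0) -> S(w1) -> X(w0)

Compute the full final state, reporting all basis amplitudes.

The final amplitudes are -sqrt(2)*I/2 on |11010>, sqrt(2)*I/2 on |11011>, and 0 on every other basis state.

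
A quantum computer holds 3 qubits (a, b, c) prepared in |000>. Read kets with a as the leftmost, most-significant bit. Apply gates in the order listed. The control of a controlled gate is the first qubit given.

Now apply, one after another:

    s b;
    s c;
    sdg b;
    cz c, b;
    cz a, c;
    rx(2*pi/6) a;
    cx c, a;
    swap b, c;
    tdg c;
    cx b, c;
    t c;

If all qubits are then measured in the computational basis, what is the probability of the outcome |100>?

A full measurement returns |100> with probability 1/4.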